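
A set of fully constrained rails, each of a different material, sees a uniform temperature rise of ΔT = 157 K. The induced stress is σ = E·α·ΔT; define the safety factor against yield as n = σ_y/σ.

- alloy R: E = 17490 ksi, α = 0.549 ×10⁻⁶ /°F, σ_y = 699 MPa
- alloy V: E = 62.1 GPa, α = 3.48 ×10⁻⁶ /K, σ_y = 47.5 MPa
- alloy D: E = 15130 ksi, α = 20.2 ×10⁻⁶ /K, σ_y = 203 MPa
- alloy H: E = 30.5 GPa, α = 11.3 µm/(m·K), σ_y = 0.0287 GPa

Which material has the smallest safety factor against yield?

With everything in SI (GPa, ×10⁻⁶/K, MPa):
  alloy R: E = 120.6, α = 0.988, σ_y = 699.0 → σ = 18.7 MPa, n = 37.4
  alloy V: E = 62.10, α = 3.48, σ_y = 47.50 → σ = 33.9 MPa, n = 1.40
  alloy D: E = 104.3, α = 20.2, σ_y = 203.0 → σ = 331 MPa, n = 0.614
  alloy H: E = 30.50, α = 11.3, σ_y = 28.70 → σ = 54.1 MPa, n = 0.530
Alloy H has the lowest safety factor, n = 0.530.

alloy H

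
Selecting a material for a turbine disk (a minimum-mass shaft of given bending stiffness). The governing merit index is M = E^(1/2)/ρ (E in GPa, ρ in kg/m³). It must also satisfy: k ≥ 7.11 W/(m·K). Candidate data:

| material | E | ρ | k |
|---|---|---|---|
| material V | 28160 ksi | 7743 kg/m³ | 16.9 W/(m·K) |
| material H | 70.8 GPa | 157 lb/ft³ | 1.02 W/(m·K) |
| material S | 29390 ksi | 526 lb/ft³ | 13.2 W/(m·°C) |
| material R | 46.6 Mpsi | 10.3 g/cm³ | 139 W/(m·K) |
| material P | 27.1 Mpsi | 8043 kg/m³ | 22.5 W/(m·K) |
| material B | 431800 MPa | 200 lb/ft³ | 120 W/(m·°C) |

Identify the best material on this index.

material B

Screen on constraints: k ≥ 7.11 W/(m·K). Survivors: material V, material S, material R, material P, material B.
After converting to SI:
  material V: E = 194.2 GPa, ρ = 7743 kg/m³
  material S: E = 202.6 GPa, ρ = 8426 kg/m³
  material R: E = 321.3 GPa, ρ = 10300 kg/m³
  material P: E = 186.8 GPa, ρ = 8043 kg/m³
  material B: E = 431.8 GPa, ρ = 3204 kg/m³
  material B: M = 6.49×10⁻³
  material V: M = 1.80×10⁻³
  material R: M = 1.74×10⁻³
  material P: M = 1.70×10⁻³
  material S: M = 1.69×10⁻³
Highest index: material B.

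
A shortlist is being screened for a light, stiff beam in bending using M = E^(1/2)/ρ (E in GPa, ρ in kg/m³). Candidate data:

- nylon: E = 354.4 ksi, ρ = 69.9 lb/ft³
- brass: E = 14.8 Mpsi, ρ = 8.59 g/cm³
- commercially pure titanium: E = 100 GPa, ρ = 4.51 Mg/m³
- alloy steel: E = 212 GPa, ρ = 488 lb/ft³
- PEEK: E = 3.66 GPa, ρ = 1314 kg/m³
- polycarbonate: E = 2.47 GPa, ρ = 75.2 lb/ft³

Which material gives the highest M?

Normalizing units and computing the index:
  nylon: E = 2.444 GPa, ρ = 1120 kg/m³
  brass: E = 102.0 GPa, ρ = 8590 kg/m³
  commercially pure titanium: E = 100.0 GPa, ρ = 4510 kg/m³
  alloy steel: E = 212.0 GPa, ρ = 7817 kg/m³
  PEEK: E = 3.660 GPa, ρ = 1314 kg/m³
  polycarbonate: E = 2.470 GPa, ρ = 1205 kg/m³
  commercially pure titanium: M = 2.22×10⁻³
  alloy steel: M = 1.86×10⁻³
  PEEK: M = 1.46×10⁻³
  nylon: M = 1.40×10⁻³
  polycarbonate: M = 1.30×10⁻³
  brass: M = 1.18×10⁻³
Highest index: commercially pure titanium.

commercially pure titanium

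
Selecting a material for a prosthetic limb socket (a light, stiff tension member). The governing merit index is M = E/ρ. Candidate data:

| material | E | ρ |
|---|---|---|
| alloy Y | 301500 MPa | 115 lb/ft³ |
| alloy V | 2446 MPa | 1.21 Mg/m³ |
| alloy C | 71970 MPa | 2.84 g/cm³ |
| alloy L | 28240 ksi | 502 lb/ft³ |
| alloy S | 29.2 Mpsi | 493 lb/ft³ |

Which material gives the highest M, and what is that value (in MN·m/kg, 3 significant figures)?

alloy Y, M = 164 MN·m/kg

Putting every candidate on a common basis:
  alloy Y: E = 301.5 GPa, ρ = 1842 kg/m³
  alloy V: E = 2.446 GPa, ρ = 1210 kg/m³
  alloy C: E = 71.97 GPa, ρ = 2840 kg/m³
  alloy L: E = 194.7 GPa, ρ = 8041 kg/m³
  alloy S: E = 201.3 GPa, ρ = 7897 kg/m³
  alloy Y: M = 164 MN·m/kg
  alloy S: M = 25.5 MN·m/kg
  alloy C: M = 25.3 MN·m/kg
  alloy L: M = 24.2 MN·m/kg
  alloy V: M = 2.02 MN·m/kg
The maximum is for alloy Y.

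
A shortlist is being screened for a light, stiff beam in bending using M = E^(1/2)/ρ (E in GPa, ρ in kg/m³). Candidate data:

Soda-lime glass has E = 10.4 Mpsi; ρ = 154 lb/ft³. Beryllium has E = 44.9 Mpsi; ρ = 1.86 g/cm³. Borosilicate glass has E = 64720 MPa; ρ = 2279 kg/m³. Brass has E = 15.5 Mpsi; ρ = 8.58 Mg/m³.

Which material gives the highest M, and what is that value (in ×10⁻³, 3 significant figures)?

Normalizing units and computing the index:
  soda-lime glass: E = 71.71 GPa, ρ = 2467 kg/m³
  beryllium: E = 309.6 GPa, ρ = 1860 kg/m³
  borosilicate glass: E = 64.72 GPa, ρ = 2279 kg/m³
  brass: E = 106.9 GPa, ρ = 8580 kg/m³
  beryllium: M = 9.46×10⁻³
  borosilicate glass: M = 3.53×10⁻³
  soda-lime glass: M = 3.43×10⁻³
  brass: M = 1.20×10⁻³
Beryllium ranks first.

beryllium, M = 9.46×10⁻³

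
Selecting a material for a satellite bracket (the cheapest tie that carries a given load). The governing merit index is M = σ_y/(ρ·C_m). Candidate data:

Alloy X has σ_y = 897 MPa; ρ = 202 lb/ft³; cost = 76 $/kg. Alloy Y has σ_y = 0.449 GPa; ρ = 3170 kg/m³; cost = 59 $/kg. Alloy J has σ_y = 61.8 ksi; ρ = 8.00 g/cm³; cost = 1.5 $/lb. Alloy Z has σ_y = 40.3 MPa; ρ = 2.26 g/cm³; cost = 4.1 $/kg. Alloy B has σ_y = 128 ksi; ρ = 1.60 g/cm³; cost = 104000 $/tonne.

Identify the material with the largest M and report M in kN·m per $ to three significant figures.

alloy J, M = 16.1 kN·m per $

Normalizing units and computing the index:
  alloy X: σ_y = 897.0 MPa, ρ = 3236 kg/m³, cost = 76.00 $/kg
  alloy Y: σ_y = 449.0 MPa, ρ = 3170 kg/m³, cost = 59.00 $/kg
  alloy J: σ_y = 426.1 MPa, ρ = 8000 kg/m³, cost = 3.307 $/kg
  alloy Z: σ_y = 40.30 MPa, ρ = 2260 kg/m³, cost = 4.100 $/kg
  alloy B: σ_y = 882.5 MPa, ρ = 1600 kg/m³, cost = 104.0 $/kg
  alloy J: M = 16.1 kN·m per $
  alloy B: M = 5.30 kN·m per $
  alloy Z: M = 4.35 kN·m per $
  alloy X: M = 3.65 kN·m per $
  alloy Y: M = 2.40 kN·m per $
The maximum is for alloy J.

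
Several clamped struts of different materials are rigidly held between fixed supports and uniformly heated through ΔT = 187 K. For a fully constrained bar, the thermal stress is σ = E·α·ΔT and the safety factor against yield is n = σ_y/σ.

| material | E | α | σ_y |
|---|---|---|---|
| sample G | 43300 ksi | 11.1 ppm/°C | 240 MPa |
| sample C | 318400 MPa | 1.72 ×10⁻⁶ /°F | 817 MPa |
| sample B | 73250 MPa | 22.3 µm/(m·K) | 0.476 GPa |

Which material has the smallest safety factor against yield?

Per material, after unit conversion:
  sample G: E = 298.5, α = 11.1, σ_y = 240.0 → σ = 620 MPa, n = 0.387
  sample C: E = 318.4, α = 3.10, σ_y = 817.0 → σ = 184 MPa, n = 4.43
  sample B: E = 73.25, α = 22.3, σ_y = 476.0 → σ = 305 MPa, n = 1.56
Smallest n: sample G with n = 0.387.

sample G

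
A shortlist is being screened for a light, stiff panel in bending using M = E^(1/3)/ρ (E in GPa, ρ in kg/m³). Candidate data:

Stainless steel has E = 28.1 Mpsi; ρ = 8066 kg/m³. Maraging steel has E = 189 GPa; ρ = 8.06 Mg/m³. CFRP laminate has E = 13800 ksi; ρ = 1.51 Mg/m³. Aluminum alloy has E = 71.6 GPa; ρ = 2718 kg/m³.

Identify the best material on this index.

CFRP laminate

Normalizing units and computing the index:
  stainless steel: E = 193.7 GPa, ρ = 8066 kg/m³
  maraging steel: E = 189.0 GPa, ρ = 8060 kg/m³
  CFRP laminate: E = 95.15 GPa, ρ = 1510 kg/m³
  aluminum alloy: E = 71.60 GPa, ρ = 2718 kg/m³
  CFRP laminate: M = 3.02×10⁻³
  aluminum alloy: M = 1.53×10⁻³
  stainless steel: M = 0.717×10⁻³
  maraging steel: M = 0.712×10⁻³
CFRP laminate ranks first.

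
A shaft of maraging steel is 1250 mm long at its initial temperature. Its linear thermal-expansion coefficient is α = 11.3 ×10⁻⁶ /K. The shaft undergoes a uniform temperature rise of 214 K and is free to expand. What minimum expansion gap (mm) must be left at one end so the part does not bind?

3.02 mm

ΔL = α·L₀·ΔT = 11.3×10⁻⁶ × 1250 mm × 214.0 K = 3.02 mm.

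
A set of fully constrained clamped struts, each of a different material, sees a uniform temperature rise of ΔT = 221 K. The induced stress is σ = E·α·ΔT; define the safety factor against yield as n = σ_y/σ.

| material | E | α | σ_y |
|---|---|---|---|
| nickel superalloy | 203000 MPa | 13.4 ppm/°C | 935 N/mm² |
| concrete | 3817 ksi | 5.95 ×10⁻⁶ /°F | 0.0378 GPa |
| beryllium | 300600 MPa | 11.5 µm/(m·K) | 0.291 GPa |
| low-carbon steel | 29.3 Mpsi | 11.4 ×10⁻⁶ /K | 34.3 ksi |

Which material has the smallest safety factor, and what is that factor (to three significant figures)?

With everything in SI (GPa, ×10⁻⁶/K, MPa):
  nickel superalloy: E = 203.0, α = 13.4, σ_y = 935.0 → σ = 601 MPa, n = 1.56
  concrete: E = 26.32, α = 10.7, σ_y = 37.80 → σ = 62.3 MPa, n = 0.607
  beryllium: E = 300.6, α = 11.5, σ_y = 291.0 → σ = 764 MPa, n = 0.381
  low-carbon steel: E = 202.0, α = 11.4, σ_y = 236.5 → σ = 509 MPa, n = 0.465
The minimum is beryllium at n = 0.381.

beryllium, n = 0.381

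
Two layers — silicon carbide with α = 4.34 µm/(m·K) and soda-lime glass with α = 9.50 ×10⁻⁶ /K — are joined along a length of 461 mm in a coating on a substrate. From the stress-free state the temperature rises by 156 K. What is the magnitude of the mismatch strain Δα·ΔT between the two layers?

8.05×10⁻⁴

Δα = |4.34 − 9.50|×10⁻⁶/K = 5.16×10⁻⁶/K.
Mismatch strain = Δα·ΔT = 5.16×10⁻⁶ × 156.0 = 8.05×10⁻⁴.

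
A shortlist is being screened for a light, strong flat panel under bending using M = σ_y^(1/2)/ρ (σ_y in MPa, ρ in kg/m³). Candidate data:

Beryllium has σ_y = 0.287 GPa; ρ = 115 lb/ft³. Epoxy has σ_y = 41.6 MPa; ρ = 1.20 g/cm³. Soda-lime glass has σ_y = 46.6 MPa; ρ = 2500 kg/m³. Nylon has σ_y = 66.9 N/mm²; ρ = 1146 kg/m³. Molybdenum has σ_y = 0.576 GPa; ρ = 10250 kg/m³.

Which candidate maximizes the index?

beryllium

Putting every candidate on a common basis:
  beryllium: σ_y = 287.0 MPa, ρ = 1842 kg/m³
  epoxy: σ_y = 41.60 MPa, ρ = 1200 kg/m³
  soda-lime glass: σ_y = 46.60 MPa, ρ = 2500 kg/m³
  nylon: σ_y = 66.90 MPa, ρ = 1146 kg/m³
  molybdenum: σ_y = 576.0 MPa, ρ = 10250 kg/m³
  beryllium: M = 9.20×10⁻³
  nylon: M = 7.14×10⁻³
  epoxy: M = 5.37×10⁻³
  soda-lime glass: M = 2.73×10⁻³
  molybdenum: M = 2.34×10⁻³
The maximum is for beryllium.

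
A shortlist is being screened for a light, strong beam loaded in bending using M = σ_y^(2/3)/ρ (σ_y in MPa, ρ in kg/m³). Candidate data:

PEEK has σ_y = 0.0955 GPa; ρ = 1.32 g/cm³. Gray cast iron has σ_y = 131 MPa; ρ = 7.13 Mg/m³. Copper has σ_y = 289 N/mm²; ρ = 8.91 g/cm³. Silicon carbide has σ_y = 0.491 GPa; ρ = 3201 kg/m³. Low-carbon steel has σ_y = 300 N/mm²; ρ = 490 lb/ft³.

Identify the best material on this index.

silicon carbide

Normalizing units and computing the index:
  PEEK: σ_y = 95.50 MPa, ρ = 1320 kg/m³
  gray cast iron: σ_y = 131.0 MPa, ρ = 7130 kg/m³
  copper: σ_y = 289.0 MPa, ρ = 8910 kg/m³
  silicon carbide: σ_y = 491.0 MPa, ρ = 3201 kg/m³
  low-carbon steel: σ_y = 300.0 MPa, ρ = 7849 kg/m³
  silicon carbide: M = 19.4×10⁻³
  PEEK: M = 15.8×10⁻³
  low-carbon steel: M = 5.71×10⁻³
  copper: M = 4.91×10⁻³
  gray cast iron: M = 3.62×10⁻³
Highest index: silicon carbide.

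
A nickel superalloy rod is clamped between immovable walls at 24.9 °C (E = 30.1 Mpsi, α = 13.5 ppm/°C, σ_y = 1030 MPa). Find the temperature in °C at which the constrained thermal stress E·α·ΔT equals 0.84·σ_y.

334 °C

E = 30.1 Mpsi = 207.5 GPa.
E·α·ΔT = 865.2 MPa ⇒ ΔT = 865.2 / (207.5×10³ × 13.5×10⁻⁶) = 308.8 K.
T = 24.9 + 308.8 = 333.7 °C.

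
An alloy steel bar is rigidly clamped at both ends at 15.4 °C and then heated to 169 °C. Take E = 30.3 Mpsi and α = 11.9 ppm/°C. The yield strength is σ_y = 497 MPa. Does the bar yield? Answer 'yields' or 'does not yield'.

E = 30.3 Mpsi = 208.9 GPa.
ΔT = 153.6 K. Constrained thermal stress σ = E·α·ΔT = 208.9×10³ MPa × 11.9×10⁻⁶ × 153.6 = 382 MPa (compressive).
Compare to σ_y = 497 MPa: σ < σ_y, so it does not yield.

does not yield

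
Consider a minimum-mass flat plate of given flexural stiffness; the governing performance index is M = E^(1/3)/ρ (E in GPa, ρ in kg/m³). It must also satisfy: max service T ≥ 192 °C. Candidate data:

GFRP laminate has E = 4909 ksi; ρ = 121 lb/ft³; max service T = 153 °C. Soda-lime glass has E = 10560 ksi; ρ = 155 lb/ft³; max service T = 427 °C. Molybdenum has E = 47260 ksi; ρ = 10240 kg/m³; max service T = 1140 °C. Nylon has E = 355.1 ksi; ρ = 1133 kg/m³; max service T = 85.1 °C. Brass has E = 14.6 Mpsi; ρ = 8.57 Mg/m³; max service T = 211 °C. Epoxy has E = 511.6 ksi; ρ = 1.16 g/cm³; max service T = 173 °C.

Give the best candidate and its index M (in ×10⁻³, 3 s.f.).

soda-lime glass, M = 1.68×10⁻³

Screen on constraints: max service T ≥ 192 °C. Survivors: soda-lime glass, molybdenum, brass.
Putting every candidate on a common basis:
  soda-lime glass: E = 72.81 GPa, ρ = 2483 kg/m³
  molybdenum: E = 325.8 GPa, ρ = 10240 kg/m³
  brass: E = 100.7 GPa, ρ = 8570 kg/m³
  soda-lime glass: M = 1.68×10⁻³
  molybdenum: M = 0.672×10⁻³
  brass: M = 0.543×10⁻³
Soda-lime glass ranks first.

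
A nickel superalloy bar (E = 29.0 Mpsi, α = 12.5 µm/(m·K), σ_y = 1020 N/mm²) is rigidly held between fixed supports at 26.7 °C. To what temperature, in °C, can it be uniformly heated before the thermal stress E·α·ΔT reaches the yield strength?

435 °C

E = 29.0 Mpsi = 199.9 GPa.
σ_y = 1020 N/mm² = 1020 MPa.
E·α·ΔT = 1020 MPa ⇒ ΔT = 1020 / (199.9×10³ × 12.5×10⁻⁶) = 408.1 K.
T = 26.7 + 408.1 = 434.8 °C.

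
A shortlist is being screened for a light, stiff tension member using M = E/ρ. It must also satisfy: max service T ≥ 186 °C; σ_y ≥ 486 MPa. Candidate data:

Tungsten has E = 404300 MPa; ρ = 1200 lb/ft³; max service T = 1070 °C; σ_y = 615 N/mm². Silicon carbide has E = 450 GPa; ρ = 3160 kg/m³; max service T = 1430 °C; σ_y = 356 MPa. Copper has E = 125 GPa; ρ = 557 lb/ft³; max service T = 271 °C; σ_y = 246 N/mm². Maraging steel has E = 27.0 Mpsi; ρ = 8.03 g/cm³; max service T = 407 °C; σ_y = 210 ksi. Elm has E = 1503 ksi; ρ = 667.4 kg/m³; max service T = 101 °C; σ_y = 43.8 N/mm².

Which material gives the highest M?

maraging steel

Screen on constraints: max service T ≥ 186 °C; σ_y ≥ 486 MPa. Survivors: tungsten, maraging steel.
Convert each candidate to consistent units, then evaluate M:
  tungsten: E = 404.3 GPa, ρ = 19220 kg/m³
  maraging steel: E = 186.2 GPa, ρ = 8030 kg/m³
  maraging steel: M = 23.2 MN·m/kg
  tungsten: M = 21.0 MN·m/kg
Maraging steel has the largest M.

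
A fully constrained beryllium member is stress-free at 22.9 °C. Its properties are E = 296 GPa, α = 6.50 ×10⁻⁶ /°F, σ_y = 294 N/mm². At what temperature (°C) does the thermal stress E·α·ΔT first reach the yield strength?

α = 6.50×10⁻⁶/°F × 9/5 = 11.7×10⁻⁶/K.
σ_y = 294 N/mm² = 294.0 MPa.
E·α·ΔT = 294.0 MPa ⇒ ΔT = 294.0 / (296.0×10³ × 11.7×10⁻⁶) = 84.89 K.
T = 22.9 + 84.89 = 107.8 °C.

108 °C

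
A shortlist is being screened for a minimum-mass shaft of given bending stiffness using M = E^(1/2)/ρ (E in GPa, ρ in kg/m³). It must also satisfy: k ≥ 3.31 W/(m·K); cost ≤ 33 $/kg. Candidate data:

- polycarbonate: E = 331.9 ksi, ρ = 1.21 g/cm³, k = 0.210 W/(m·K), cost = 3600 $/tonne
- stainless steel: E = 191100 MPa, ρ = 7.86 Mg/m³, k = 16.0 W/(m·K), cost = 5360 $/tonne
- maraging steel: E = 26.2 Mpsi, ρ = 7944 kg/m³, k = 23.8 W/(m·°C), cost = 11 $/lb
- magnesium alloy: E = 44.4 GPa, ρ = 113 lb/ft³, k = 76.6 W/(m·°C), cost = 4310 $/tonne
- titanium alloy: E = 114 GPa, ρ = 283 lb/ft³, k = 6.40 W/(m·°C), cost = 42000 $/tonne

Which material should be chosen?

Screen on constraints: k ≥ 3.31 W/(m·K); cost ≤ 33 $/kg. Survivors: stainless steel, maraging steel, magnesium alloy.
After converting to SI:
  stainless steel: E = 191.1 GPa, ρ = 7860 kg/m³
  maraging steel: E = 180.6 GPa, ρ = 7944 kg/m³
  magnesium alloy: E = 44.40 GPa, ρ = 1810 kg/m³
  magnesium alloy: M = 3.68×10⁻³
  stainless steel: M = 1.76×10⁻³
  maraging steel: M = 1.69×10⁻³
Magnesium alloy has the largest M.

magnesium alloy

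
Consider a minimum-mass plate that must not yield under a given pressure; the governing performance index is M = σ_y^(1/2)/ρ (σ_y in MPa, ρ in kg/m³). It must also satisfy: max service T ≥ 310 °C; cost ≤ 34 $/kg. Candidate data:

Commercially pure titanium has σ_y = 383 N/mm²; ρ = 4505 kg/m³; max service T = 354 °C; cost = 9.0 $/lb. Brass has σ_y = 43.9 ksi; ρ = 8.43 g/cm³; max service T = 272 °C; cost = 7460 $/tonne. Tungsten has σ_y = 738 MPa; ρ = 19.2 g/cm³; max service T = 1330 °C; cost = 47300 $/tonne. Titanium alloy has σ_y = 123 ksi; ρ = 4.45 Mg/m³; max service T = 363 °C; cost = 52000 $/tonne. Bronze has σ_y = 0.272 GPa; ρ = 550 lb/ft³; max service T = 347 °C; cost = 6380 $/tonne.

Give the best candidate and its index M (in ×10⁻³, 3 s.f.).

Screen on constraints: max service T ≥ 310 °C; cost ≤ 34 $/kg. Survivors: commercially pure titanium, bronze.
In SI units:
  commercially pure titanium: σ_y = 383.0 MPa, ρ = 4505 kg/m³
  bronze: σ_y = 272.0 MPa, ρ = 8810 kg/m³
  commercially pure titanium: M = 4.34×10⁻³
  bronze: M = 1.87×10⁻³
The maximum is for commercially pure titanium.

commercially pure titanium, M = 4.34×10⁻³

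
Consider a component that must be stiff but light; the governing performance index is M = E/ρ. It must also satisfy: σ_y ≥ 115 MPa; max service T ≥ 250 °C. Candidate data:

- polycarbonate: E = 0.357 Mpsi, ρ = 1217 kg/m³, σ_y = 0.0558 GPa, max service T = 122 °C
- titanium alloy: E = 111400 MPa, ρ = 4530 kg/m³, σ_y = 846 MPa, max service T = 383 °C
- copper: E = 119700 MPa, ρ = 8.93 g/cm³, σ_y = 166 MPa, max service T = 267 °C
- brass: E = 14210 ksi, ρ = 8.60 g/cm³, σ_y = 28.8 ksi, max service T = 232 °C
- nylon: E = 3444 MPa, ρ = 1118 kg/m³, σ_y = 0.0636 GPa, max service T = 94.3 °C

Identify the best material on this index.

titanium alloy

Screen on constraints: σ_y ≥ 115 MPa; max service T ≥ 250 °C. Survivors: titanium alloy, copper.
After converting to SI:
  titanium alloy: E = 111.4 GPa, ρ = 4530 kg/m³
  copper: E = 119.7 GPa, ρ = 8930 kg/m³
  titanium alloy: M = 24.6 MN·m/kg
  copper: M = 13.4 MN·m/kg
Titanium alloy has the largest M.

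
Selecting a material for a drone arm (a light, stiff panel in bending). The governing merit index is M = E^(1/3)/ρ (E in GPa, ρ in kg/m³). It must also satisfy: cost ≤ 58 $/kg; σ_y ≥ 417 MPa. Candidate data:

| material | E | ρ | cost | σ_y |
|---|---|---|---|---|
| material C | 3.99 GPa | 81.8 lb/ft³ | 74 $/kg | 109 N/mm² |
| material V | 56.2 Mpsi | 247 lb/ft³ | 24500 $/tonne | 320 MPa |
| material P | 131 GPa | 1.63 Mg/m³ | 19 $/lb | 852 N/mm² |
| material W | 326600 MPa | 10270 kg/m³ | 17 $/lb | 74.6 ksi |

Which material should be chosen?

Screen on constraints: cost ≤ 58 $/kg; σ_y ≥ 417 MPa. Survivors: material P, material W.
Convert each candidate to consistent units, then evaluate M:
  material P: E = 131.0 GPa, ρ = 1630 kg/m³
  material W: E = 326.6 GPa, ρ = 10270 kg/m³
  material P: M = 3.12×10⁻³
  material W: M = 0.671×10⁻³
Highest index: material P.

material P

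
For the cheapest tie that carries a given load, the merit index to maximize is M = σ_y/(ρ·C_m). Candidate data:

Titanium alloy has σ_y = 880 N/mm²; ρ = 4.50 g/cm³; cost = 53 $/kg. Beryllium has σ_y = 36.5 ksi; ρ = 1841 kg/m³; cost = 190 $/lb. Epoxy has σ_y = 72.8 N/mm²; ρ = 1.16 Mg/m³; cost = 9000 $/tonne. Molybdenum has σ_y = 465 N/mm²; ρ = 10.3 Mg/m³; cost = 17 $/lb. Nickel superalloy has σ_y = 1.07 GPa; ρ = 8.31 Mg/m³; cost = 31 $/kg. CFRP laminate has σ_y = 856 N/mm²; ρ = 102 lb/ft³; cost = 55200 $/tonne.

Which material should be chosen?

After converting to SI:
  titanium alloy: σ_y = 880.0 MPa, ρ = 4500 kg/m³, cost = 53.00 $/kg
  beryllium: σ_y = 251.7 MPa, ρ = 1841 kg/m³, cost = 418.9 $/kg
  epoxy: σ_y = 72.80 MPa, ρ = 1160 kg/m³, cost = 9.000 $/kg
  molybdenum: σ_y = 465.0 MPa, ρ = 10300 kg/m³, cost = 37.48 $/kg
  nickel superalloy: σ_y = 1070 MPa, ρ = 8310 kg/m³, cost = 31.00 $/kg
  CFRP laminate: σ_y = 856.0 MPa, ρ = 1634 kg/m³, cost = 55.20 $/kg
  CFRP laminate: M = 9.49 kN·m per $
  epoxy: M = 6.97 kN·m per $
  nickel superalloy: M = 4.15 kN·m per $
  titanium alloy: M = 3.69 kN·m per $
  molybdenum: M = 1.20 kN·m per $
  beryllium: M = 0.326 kN·m per $
Highest index: CFRP laminate.

CFRP laminate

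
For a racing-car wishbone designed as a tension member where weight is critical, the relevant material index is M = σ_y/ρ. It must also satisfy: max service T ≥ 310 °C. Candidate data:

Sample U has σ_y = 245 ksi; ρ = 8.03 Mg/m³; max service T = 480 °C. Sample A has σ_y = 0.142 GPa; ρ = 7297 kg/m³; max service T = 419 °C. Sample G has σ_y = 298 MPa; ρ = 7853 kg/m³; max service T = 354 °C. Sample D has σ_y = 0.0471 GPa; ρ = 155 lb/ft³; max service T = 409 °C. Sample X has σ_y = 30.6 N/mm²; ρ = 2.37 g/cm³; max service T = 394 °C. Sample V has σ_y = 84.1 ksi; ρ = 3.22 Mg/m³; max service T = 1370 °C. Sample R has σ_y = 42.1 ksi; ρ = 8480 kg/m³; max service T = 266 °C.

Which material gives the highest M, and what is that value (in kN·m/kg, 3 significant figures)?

sample U, M = 210 kN·m/kg

Screen on constraints: max service T ≥ 310 °C. Survivors: sample U, sample A, sample G, sample D, sample X, sample V.
Normalizing units and computing the index:
  sample U: σ_y = 1689 MPa, ρ = 8030 kg/m³
  sample A: σ_y = 142.0 MPa, ρ = 7297 kg/m³
  sample G: σ_y = 298.0 MPa, ρ = 7853 kg/m³
  sample D: σ_y = 47.10 MPa, ρ = 2483 kg/m³
  sample X: σ_y = 30.60 MPa, ρ = 2370 kg/m³
  sample V: σ_y = 579.8 MPa, ρ = 3220 kg/m³
  sample U: M = 210 kN·m/kg
  sample V: M = 180 kN·m/kg
  sample G: M = 37.9 kN·m/kg
  sample A: M = 19.5 kN·m/kg
  sample D: M = 19.0 kN·m/kg
  sample X: M = 12.9 kN·m/kg
Highest index: sample U.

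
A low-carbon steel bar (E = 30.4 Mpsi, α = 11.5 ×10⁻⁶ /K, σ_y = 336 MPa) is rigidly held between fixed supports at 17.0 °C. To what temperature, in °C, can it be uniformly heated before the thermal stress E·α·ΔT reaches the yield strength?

E = 30.4 Mpsi = 209.6 GPa.
E·α·ΔT = 336.0 MPa ⇒ ΔT = 336.0 / (209.6×10³ × 11.5×10⁻⁶) = 139.4 K.
T = 17.0 + 139.4 = 156.4 °C.

156 °C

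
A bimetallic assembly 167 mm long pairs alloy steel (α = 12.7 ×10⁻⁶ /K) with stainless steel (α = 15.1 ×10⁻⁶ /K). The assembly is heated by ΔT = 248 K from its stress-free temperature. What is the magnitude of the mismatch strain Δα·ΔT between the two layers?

5.95×10⁻⁴

Δα = |12.7 − 15.1|×10⁻⁶/K = 2.40×10⁻⁶/K.
Mismatch strain = Δα·ΔT = 2.40×10⁻⁶ × 248.0 = 5.95×10⁻⁴.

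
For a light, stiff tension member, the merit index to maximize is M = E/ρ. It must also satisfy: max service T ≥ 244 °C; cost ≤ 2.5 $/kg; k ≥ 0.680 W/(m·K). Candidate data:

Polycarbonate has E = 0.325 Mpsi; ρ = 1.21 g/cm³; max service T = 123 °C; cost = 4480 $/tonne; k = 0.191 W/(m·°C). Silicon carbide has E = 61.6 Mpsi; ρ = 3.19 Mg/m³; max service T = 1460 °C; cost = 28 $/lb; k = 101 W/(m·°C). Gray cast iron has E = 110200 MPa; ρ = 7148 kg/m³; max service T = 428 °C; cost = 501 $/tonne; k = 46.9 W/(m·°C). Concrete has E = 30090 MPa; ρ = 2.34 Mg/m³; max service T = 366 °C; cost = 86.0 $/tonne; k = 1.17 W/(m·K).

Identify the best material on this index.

gray cast iron

Screen on constraints: max service T ≥ 244 °C; cost ≤ 2.5 $/kg; k ≥ 0.680 W/(m·K). Survivors: gray cast iron, concrete.
Convert each candidate to consistent units, then evaluate M:
  gray cast iron: E = 110.2 GPa, ρ = 7148 kg/m³
  concrete: E = 30.09 GPa, ρ = 2340 kg/m³
  gray cast iron: M = 15.4 MN·m/kg
  concrete: M = 12.9 MN·m/kg
The maximum is for gray cast iron.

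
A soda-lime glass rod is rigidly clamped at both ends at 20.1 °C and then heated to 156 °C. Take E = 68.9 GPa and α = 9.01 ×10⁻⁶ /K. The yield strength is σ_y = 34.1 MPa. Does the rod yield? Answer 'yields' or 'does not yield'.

yields

ΔT = 135.9 K. Constrained thermal stress σ = E·α·ΔT = 68.90×10³ MPa × 9.01×10⁻⁶ × 135.9 = 84.4 MPa (compressive).
Compare to σ_y = 34.1 MPa: σ ≥ σ_y, so it yields.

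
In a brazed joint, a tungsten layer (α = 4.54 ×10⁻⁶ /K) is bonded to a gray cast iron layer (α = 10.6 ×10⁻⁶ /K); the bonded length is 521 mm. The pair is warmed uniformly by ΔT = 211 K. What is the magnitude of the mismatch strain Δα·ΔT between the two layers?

1.28×10⁻³

Δα = |4.54 − 10.6|×10⁻⁶/K = 6.06×10⁻⁶/K.
Mismatch strain = Δα·ΔT = 6.06×10⁻⁶ × 211.0 = 1.28×10⁻³.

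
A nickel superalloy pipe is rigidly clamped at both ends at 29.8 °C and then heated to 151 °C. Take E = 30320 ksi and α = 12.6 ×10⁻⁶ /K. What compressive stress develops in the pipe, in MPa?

319 MPa

E = 30320 ksi = 209.0 GPa.
ΔT = 121.2 K. Constrained thermal stress σ = E·α·ΔT = 209.0×10³ MPa × 12.6×10⁻⁶ × 121.2 = 319 MPa (compressive).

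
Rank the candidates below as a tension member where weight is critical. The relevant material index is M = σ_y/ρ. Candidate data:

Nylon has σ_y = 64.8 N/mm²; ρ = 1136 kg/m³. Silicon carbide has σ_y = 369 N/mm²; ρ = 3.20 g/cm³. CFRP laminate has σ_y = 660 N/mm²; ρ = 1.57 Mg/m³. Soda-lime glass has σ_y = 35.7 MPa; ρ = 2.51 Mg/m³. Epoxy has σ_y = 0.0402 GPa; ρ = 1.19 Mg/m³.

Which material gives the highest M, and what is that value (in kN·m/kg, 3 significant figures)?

CFRP laminate, M = 420 kN·m/kg

Convert each candidate to consistent units, then evaluate M:
  nylon: σ_y = 64.80 MPa, ρ = 1136 kg/m³
  silicon carbide: σ_y = 369.0 MPa, ρ = 3200 kg/m³
  CFRP laminate: σ_y = 660.0 MPa, ρ = 1570 kg/m³
  soda-lime glass: σ_y = 35.70 MPa, ρ = 2510 kg/m³
  epoxy: σ_y = 40.20 MPa, ρ = 1190 kg/m³
  CFRP laminate: M = 420 kN·m/kg
  silicon carbide: M = 115 kN·m/kg
  nylon: M = 57.0 kN·m/kg
  epoxy: M = 33.8 kN·m/kg
  soda-lime glass: M = 14.2 kN·m/kg
Highest index: CFRP laminate.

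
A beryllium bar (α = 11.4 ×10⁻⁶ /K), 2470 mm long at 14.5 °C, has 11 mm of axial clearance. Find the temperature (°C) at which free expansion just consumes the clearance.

405 °C

α·L₀·ΔT = 11.0 mm ⇒ ΔT = 11.0 / (11.4×10⁻⁶ × 2470.0) = 390.7 K.
T = 14.5 + 390.7 = 405.2 °C.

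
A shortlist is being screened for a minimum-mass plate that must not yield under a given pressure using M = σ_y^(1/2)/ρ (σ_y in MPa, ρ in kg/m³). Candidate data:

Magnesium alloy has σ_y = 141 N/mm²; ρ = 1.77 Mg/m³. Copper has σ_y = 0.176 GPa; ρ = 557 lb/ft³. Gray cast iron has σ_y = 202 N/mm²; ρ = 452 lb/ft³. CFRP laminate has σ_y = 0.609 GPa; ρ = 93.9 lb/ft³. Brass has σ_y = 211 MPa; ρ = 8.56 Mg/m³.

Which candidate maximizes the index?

CFRP laminate

In SI units:
  magnesium alloy: σ_y = 141.0 MPa, ρ = 1770 kg/m³
  copper: σ_y = 176.0 MPa, ρ = 8922 kg/m³
  gray cast iron: σ_y = 202.0 MPa, ρ = 7240 kg/m³
  CFRP laminate: σ_y = 609.0 MPa, ρ = 1504 kg/m³
  brass: σ_y = 211.0 MPa, ρ = 8560 kg/m³
  CFRP laminate: M = 16.4×10⁻³
  magnesium alloy: M = 6.71×10⁻³
  gray cast iron: M = 1.96×10⁻³
  brass: M = 1.70×10⁻³
  copper: M = 1.49×10⁻³
Highest index: CFRP laminate.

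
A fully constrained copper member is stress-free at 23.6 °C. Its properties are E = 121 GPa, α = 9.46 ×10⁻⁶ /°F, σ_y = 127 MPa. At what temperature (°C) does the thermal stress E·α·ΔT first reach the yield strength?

85.2 °C

α = 9.46×10⁻⁶/°F × 9/5 = 17.0×10⁻⁶/K.
E·α·ΔT = 127.0 MPa ⇒ ΔT = 127.0 / (121.0×10³ × 17.0×10⁻⁶) = 61.64 K.
T = 23.6 + 61.64 = 85.24 °C.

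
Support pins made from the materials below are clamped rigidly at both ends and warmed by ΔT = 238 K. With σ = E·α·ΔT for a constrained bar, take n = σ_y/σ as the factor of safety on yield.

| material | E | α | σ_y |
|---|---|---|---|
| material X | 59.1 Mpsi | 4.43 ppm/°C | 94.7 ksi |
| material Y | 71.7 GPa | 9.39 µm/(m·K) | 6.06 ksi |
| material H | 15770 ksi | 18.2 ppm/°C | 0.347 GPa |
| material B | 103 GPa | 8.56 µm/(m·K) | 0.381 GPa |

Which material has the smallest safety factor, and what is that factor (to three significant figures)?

material Y, n = 0.261

With everything in SI (GPa, ×10⁻⁶/K, MPa):
  material X: E = 407.5, α = 4.43, σ_y = 652.9 → σ = 430 MPa, n = 1.52
  material Y: E = 71.70, α = 9.39, σ_y = 41.78 → σ = 160 MPa, n = 0.261
  material H: E = 108.7, α = 18.2, σ_y = 347.0 → σ = 471 MPa, n = 0.737
  material B: E = 103.0, α = 8.56, σ_y = 381.0 → σ = 210 MPa, n = 1.82
The minimum is material Y at n = 0.261.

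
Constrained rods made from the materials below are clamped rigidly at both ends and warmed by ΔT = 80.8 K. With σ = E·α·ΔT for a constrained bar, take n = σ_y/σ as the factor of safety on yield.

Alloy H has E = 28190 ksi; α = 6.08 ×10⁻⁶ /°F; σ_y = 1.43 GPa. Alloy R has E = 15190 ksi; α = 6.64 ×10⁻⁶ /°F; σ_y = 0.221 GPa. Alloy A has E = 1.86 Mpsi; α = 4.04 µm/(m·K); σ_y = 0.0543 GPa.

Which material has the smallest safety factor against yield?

Per material, after unit conversion:
  alloy H: E = 194.4, α = 10.9, σ_y = 1430 → σ = 172 MPa, n = 8.32
  alloy R: E = 104.7, α = 12.0, σ_y = 221.0 → σ = 101 MPa, n = 2.19
  alloy A: E = 12.82, α = 4.04, σ_y = 54.30 → σ = 4.19 MPa, n = 13.0
Smallest n: alloy R with n = 2.19.

alloy R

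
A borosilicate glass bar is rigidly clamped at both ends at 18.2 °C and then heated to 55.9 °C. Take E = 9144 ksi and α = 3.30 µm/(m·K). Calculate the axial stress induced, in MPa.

7.84 MPa

E = 9144 ksi = 63.05 GPa.
ΔT = 37.70 K. Constrained thermal stress σ = E·α·ΔT = 63.05×10³ MPa × 3.30×10⁻⁶ × 37.70 = 7.84 MPa (compressive).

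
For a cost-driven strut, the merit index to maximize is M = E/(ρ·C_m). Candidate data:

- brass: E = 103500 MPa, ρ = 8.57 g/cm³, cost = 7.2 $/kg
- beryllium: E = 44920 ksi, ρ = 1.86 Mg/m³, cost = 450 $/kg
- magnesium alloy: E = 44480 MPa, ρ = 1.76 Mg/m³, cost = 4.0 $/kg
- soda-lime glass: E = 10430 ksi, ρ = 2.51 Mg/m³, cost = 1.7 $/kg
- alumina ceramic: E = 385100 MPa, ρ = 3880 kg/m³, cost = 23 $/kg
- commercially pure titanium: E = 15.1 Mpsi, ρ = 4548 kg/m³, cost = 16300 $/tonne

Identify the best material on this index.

Putting every candidate on a common basis:
  brass: E = 103.5 GPa, ρ = 8570 kg/m³, cost = 7.200 $/kg
  beryllium: E = 309.7 GPa, ρ = 1860 kg/m³, cost = 450.0 $/kg
  magnesium alloy: E = 44.48 GPa, ρ = 1760 kg/m³, cost = 4.000 $/kg
  soda-lime glass: E = 71.91 GPa, ρ = 2510 kg/m³, cost = 1.700 $/kg
  alumina ceramic: E = 385.1 GPa, ρ = 3880 kg/m³, cost = 23.00 $/kg
  commercially pure titanium: E = 104.1 GPa, ρ = 4548 kg/m³, cost = 16.30 $/kg
  soda-lime glass: M = 16.9 MN·m per $
  magnesium alloy: M = 6.32 MN·m per $
  alumina ceramic: M = 4.32 MN·m per $
  brass: M = 1.68 MN·m per $
  commercially pure titanium: M = 1.40 MN·m per $
  beryllium: M = 0.370 MN·m per $
Soda-lime glass has the largest M.

soda-lime glass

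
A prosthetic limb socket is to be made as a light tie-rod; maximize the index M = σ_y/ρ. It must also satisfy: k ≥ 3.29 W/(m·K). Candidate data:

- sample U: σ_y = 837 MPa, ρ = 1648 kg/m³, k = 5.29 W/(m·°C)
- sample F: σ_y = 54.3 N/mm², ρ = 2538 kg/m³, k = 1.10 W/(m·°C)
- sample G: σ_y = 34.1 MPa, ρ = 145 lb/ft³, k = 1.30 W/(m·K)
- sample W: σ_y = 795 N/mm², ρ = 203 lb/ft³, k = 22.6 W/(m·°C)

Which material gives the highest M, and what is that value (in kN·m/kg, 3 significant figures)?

sample U, M = 508 kN·m/kg

Screen on constraints: k ≥ 3.29 W/(m·K). Survivors: sample U, sample W.
In SI units:
  sample U: σ_y = 837.0 MPa, ρ = 1648 kg/m³
  sample W: σ_y = 795.0 MPa, ρ = 3252 kg/m³
  sample U: M = 508 kN·m/kg
  sample W: M = 244 kN·m/kg
Highest index: sample U.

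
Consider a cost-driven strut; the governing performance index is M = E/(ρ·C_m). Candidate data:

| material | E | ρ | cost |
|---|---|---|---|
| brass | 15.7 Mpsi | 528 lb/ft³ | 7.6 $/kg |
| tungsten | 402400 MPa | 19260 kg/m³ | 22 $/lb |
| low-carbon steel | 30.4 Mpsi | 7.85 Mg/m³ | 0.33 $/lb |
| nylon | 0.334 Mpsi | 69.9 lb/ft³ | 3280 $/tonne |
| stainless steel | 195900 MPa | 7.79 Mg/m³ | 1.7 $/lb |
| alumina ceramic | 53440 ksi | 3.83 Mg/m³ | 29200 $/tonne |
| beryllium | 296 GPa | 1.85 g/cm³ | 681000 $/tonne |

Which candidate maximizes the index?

In SI units:
  brass: E = 108.2 GPa, ρ = 8458 kg/m³, cost = 7.600 $/kg
  tungsten: E = 402.4 GPa, ρ = 19260 kg/m³, cost = 48.50 $/kg
  low-carbon steel: E = 209.6 GPa, ρ = 7850 kg/m³, cost = 0.7275 $/kg
  nylon: E = 2.303 GPa, ρ = 1120 kg/m³, cost = 3.280 $/kg
  stainless steel: E = 195.9 GPa, ρ = 7790 kg/m³, cost = 3.748 $/kg
  alumina ceramic: E = 368.5 GPa, ρ = 3830 kg/m³, cost = 29.20 $/kg
  beryllium: E = 296.0 GPa, ρ = 1850 kg/m³, cost = 681.0 $/kg
  low-carbon steel: M = 36.7 MN·m per $
  stainless steel: M = 6.71 MN·m per $
  alumina ceramic: M = 3.29 MN·m per $
  brass: M = 1.68 MN·m per $
  nylon: M = 0.627 MN·m per $
  tungsten: M = 0.431 MN·m per $
  beryllium: M = 0.235 MN·m per $
The maximum is for low-carbon steel.

low-carbon steel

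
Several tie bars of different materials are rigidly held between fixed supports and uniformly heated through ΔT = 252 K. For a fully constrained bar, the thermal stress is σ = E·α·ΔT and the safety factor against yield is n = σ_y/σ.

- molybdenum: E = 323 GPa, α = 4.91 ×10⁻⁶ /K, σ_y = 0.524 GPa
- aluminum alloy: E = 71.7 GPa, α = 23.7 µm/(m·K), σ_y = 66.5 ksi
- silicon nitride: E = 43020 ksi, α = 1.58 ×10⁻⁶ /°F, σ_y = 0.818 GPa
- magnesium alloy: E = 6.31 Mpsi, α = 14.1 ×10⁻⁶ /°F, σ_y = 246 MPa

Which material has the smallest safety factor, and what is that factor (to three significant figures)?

magnesium alloy, n = 0.884

In consistent units (E in GPa, α in ×10⁻⁶/K, σ_y in MPa):
  molybdenum: E = 323.0, α = 4.91, σ_y = 524.0 → σ = 400 MPa, n = 1.31
  aluminum alloy: E = 71.70, α = 23.7, σ_y = 458.5 → σ = 428 MPa, n = 1.07
  silicon nitride: E = 296.6, α = 2.84, σ_y = 818.0 → σ = 213 MPa, n = 3.85
  magnesium alloy: E = 43.51, α = 25.4, σ_y = 246.0 → σ = 278 MPa, n = 0.884
Smallest n: magnesium alloy with n = 0.884.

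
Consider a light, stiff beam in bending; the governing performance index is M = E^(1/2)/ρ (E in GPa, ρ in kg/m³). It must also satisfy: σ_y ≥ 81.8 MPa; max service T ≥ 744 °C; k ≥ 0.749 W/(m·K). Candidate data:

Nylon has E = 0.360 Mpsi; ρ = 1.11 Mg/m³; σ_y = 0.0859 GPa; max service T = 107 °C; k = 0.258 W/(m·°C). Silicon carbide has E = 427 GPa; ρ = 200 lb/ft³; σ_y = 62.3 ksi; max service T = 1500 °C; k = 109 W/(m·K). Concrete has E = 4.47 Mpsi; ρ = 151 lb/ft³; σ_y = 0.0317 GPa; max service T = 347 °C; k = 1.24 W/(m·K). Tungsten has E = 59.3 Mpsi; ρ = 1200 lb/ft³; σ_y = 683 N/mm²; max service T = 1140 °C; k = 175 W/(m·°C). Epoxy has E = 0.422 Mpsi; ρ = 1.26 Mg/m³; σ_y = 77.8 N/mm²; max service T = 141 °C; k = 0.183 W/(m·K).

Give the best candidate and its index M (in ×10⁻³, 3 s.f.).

silicon carbide, M = 6.45×10⁻³

Screen on constraints: σ_y ≥ 81.8 MPa; max service T ≥ 744 °C; k ≥ 0.749 W/(m·K). Survivors: silicon carbide, tungsten.
Normalizing units and computing the index:
  silicon carbide: E = 427.0 GPa, ρ = 3204 kg/m³
  tungsten: E = 408.9 GPa, ρ = 19220 kg/m³
  silicon carbide: M = 6.45×10⁻³
  tungsten: M = 1.05×10⁻³
Silicon carbide ranks first.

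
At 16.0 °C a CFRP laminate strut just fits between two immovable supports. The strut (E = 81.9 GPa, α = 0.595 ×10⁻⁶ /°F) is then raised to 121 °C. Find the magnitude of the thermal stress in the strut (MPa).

9.21 MPa

α = 0.595×10⁻⁶/°F × 9/5 = 1.07×10⁻⁶/K.
ΔT = 105.0 K. Constrained thermal stress σ = E·α·ΔT = 81.90×10³ MPa × 1.07×10⁻⁶ × 105.0 = 9.21 MPa (compressive).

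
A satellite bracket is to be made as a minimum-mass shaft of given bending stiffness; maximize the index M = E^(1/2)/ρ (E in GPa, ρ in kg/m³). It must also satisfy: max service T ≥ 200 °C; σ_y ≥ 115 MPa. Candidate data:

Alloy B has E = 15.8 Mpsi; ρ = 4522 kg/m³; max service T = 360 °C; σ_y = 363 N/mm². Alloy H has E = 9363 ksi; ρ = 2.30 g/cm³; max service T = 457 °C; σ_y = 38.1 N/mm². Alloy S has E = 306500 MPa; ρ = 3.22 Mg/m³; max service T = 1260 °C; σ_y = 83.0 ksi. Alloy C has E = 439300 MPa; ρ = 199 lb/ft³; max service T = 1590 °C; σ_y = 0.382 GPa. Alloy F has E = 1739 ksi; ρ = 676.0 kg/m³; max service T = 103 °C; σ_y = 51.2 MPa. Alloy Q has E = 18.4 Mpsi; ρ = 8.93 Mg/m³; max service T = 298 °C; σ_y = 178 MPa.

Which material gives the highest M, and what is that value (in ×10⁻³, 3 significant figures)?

alloy C, M = 6.58×10⁻³

Screen on constraints: max service T ≥ 200 °C; σ_y ≥ 115 MPa. Survivors: alloy B, alloy S, alloy C, alloy Q.
In SI units:
  alloy B: E = 108.9 GPa, ρ = 4522 kg/m³
  alloy S: E = 306.5 GPa, ρ = 3220 kg/m³
  alloy C: E = 439.3 GPa, ρ = 3188 kg/m³
  alloy Q: E = 126.9 GPa, ρ = 8930 kg/m³
  alloy C: M = 6.58×10⁻³
  alloy S: M = 5.44×10⁻³
  alloy B: M = 2.31×10⁻³
  alloy Q: M = 1.26×10⁻³
Highest index: alloy C.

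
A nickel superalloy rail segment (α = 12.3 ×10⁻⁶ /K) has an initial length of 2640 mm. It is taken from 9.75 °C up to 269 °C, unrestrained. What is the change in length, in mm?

8.42 mm

ΔT = 269 − 9.75 = 259.2 K.
ΔL = α·L₀·ΔT = 12.3×10⁻⁶ × 2640 mm × 259.2 K = 8.42 mm.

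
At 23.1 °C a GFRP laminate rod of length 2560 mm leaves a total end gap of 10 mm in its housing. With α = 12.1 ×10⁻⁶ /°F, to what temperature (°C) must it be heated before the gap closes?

202 °C

α = 12.1×10⁻⁶/°F × 9/5 = 21.8×10⁻⁶/K.
α·L₀·ΔT = 10.0 mm ⇒ ΔT = 10.0 / (21.8×10⁻⁶ × 2560.0) = 179.4 K.
T = 23.1 + 179.4 = 202.5 °C.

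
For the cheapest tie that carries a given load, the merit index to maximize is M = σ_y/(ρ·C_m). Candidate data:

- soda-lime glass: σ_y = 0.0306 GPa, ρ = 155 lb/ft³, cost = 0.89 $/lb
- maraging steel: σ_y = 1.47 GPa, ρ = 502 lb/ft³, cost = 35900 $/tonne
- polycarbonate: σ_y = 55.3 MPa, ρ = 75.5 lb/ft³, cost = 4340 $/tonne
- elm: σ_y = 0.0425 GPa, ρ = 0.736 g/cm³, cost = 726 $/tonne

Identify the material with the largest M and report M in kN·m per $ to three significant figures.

elm, M = 79.5 kN·m per $

Normalizing units and computing the index:
  soda-lime glass: σ_y = 30.60 MPa, ρ = 2483 kg/m³, cost = 1.962 $/kg
  maraging steel: σ_y = 1470 MPa, ρ = 8041 kg/m³, cost = 35.90 $/kg
  polycarbonate: σ_y = 55.30 MPa, ρ = 1209 kg/m³, cost = 4.340 $/kg
  elm: σ_y = 42.50 MPa, ρ = 736.0 kg/m³, cost = 0.7260 $/kg
  elm: M = 79.5 kN·m per $
  polycarbonate: M = 10.5 kN·m per $
  soda-lime glass: M = 6.28 kN·m per $
  maraging steel: M = 5.09 kN·m per $
The maximum is for elm.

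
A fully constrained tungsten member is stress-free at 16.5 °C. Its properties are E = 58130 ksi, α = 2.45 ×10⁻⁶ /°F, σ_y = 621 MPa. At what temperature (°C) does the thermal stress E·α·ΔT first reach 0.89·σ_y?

E = 58130 ksi = 400.8 GPa.
α = 2.45×10⁻⁶/°F × 9/5 = 4.41×10⁻⁶/K.
E·α·ΔT = 552.7 MPa ⇒ ΔT = 552.7 / (400.8×10³ × 4.41×10⁻⁶) = 312.7 K.
T = 16.5 + 312.7 = 329.2 °C.

329 °C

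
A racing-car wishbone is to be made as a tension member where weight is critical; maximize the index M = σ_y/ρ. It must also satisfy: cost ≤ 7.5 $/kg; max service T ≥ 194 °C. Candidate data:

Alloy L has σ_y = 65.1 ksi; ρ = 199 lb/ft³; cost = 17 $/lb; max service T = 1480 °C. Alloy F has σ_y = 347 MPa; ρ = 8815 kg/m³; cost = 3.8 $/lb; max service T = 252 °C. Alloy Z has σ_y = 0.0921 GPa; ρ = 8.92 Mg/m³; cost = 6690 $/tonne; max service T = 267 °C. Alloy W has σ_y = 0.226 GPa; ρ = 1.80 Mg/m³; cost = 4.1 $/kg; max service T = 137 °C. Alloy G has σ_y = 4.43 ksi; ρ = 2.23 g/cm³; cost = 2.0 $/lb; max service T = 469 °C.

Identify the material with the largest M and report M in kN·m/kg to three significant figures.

alloy G, M = 13.7 kN·m/kg

Screen on constraints: cost ≤ 7.5 $/kg; max service T ≥ 194 °C. Survivors: alloy Z, alloy G.
Putting every candidate on a common basis:
  alloy Z: σ_y = 92.10 MPa, ρ = 8920 kg/m³
  alloy G: σ_y = 30.54 MPa, ρ = 2230 kg/m³
  alloy G: M = 13.7 kN·m/kg
  alloy Z: M = 10.3 kN·m/kg
Alloy G has the largest M.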